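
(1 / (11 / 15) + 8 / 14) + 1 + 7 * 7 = 3999 / 77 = 51.94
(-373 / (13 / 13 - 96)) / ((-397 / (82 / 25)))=-30586 / 942875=-0.03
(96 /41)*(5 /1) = 11.71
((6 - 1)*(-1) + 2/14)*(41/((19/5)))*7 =-6970/19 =-366.84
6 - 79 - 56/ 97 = -7137/ 97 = -73.58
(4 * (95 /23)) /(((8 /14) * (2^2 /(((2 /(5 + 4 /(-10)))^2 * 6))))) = 8.20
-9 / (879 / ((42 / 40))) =-63 / 5860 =-0.01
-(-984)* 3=2952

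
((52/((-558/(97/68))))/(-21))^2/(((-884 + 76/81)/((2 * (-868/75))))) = 1590121/1513935719100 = 0.00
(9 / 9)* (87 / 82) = 87 / 82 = 1.06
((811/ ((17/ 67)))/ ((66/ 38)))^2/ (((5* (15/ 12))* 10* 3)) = 2131711908818/ 118020375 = 18062.24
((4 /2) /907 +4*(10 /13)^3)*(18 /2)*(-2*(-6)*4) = 787.48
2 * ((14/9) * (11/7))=4.89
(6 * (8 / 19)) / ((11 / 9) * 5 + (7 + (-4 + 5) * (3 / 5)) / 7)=15120 / 43073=0.35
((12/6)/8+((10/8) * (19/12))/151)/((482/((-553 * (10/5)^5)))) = -1054571/109173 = -9.66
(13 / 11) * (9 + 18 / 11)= 1521 / 121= 12.57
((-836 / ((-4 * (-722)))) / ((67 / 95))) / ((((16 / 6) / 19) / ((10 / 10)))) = -3135 / 1072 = -2.92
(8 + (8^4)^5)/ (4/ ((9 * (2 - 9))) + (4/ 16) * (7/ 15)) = 1452681095804627199840/ 67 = 21681807400069062684.18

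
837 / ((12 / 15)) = 4185 / 4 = 1046.25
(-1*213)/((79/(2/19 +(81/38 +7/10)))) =-59427/7505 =-7.92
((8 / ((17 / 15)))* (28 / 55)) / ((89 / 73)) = 49056 / 16643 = 2.95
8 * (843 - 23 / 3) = 6682.67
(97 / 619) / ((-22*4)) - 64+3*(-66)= -14271761 / 54472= -262.00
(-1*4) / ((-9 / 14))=56 / 9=6.22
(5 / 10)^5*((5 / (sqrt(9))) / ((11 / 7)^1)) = 35 / 1056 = 0.03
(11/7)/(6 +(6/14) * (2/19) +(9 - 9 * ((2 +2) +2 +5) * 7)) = -209/90168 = -0.00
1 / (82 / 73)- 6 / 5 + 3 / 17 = -929 / 6970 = -0.13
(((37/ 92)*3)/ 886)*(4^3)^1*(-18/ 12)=-0.13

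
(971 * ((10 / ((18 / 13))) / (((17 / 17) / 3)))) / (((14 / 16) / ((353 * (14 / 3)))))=39608168.89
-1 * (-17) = 17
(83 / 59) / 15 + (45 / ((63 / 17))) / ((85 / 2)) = 2351 / 6195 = 0.38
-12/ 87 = -4/ 29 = -0.14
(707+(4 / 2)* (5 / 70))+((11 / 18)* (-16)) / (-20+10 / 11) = 668734 / 945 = 707.66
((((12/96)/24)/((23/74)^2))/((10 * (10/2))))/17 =0.00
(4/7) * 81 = 324/7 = 46.29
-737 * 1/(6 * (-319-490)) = 737/4854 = 0.15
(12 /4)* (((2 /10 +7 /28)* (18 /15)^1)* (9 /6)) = 243 /100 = 2.43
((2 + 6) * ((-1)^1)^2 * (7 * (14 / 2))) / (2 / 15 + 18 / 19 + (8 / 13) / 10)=181545 / 529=343.19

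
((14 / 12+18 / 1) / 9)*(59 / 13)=6785 / 702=9.67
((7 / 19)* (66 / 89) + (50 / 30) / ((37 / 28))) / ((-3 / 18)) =-576044 / 62567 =-9.21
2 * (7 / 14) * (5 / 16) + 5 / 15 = 31 / 48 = 0.65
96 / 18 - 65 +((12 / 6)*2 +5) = -152 / 3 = -50.67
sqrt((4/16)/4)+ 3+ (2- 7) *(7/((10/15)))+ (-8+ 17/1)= -161/4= -40.25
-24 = -24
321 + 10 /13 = 4183 /13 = 321.77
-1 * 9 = -9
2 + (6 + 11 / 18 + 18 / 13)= 2339 / 234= 10.00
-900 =-900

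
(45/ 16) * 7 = 315/ 16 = 19.69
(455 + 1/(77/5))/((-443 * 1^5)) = -35040/34111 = -1.03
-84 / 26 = -42 / 13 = -3.23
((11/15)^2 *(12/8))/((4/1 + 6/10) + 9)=121/2040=0.06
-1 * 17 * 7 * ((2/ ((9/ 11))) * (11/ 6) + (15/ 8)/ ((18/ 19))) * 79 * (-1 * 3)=182209.66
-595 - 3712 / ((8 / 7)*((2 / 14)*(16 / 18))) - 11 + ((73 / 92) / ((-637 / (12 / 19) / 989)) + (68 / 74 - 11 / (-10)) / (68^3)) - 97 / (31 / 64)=-1151704019404212749 / 43649893589120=-26385.04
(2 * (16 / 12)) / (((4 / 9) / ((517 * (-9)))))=-27918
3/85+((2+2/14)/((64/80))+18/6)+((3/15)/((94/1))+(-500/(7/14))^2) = 111860639391/111860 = 1000005.72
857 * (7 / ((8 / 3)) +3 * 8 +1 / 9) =1649725 / 72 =22912.85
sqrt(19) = 4.36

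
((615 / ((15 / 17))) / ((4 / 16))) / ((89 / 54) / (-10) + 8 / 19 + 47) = 28604880 / 484849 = 59.00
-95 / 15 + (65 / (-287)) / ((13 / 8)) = -5573 / 861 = -6.47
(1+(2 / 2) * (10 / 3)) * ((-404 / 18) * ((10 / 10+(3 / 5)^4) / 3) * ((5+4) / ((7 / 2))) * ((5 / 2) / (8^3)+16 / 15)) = -7628565451 / 75600000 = -100.91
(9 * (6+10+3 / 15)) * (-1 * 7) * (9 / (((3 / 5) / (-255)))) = 3903795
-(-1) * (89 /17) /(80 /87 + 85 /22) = 170346 /155635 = 1.09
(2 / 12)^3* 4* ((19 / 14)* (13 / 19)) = 13 / 756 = 0.02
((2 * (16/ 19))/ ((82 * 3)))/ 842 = 8/ 983877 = 0.00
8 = 8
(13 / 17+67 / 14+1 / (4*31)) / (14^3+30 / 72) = 246063 / 121489837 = 0.00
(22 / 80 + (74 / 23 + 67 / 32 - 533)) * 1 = -1940883 / 3680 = -527.41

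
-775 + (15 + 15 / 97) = -73705 / 97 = -759.85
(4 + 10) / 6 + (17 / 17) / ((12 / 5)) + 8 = 43 / 4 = 10.75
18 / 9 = 2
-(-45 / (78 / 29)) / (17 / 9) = 3915 / 442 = 8.86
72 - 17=55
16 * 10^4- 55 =159945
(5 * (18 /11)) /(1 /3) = 270 /11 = 24.55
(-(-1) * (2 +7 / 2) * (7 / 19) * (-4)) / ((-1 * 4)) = 77 / 38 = 2.03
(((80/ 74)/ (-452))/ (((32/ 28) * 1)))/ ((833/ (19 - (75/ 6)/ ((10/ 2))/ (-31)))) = -845/ 17627096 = -0.00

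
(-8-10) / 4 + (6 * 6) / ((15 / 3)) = 2.70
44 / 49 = 0.90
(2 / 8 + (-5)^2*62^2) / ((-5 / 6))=-1153203 / 10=-115320.30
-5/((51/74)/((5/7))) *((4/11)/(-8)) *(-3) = -925/1309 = -0.71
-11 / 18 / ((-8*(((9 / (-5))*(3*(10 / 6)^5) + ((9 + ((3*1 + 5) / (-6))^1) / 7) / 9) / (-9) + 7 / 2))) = 2079 / 304888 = 0.01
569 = 569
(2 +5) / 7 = 1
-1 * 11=-11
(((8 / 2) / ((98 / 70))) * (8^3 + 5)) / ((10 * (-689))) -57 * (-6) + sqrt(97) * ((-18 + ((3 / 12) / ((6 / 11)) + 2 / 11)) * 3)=1648432 / 4823 -4583 * sqrt(97) / 88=-171.14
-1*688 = -688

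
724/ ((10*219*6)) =181/ 3285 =0.06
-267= -267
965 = 965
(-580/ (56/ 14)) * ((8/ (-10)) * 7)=812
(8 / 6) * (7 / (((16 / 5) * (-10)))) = -7 / 24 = -0.29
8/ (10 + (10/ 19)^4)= 521284/ 656605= 0.79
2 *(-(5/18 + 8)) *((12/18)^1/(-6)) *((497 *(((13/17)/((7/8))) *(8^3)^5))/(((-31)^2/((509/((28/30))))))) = 49258995607854928363520/3087693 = 15953333316445296.98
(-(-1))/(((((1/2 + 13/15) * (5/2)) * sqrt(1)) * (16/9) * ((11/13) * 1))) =351/1804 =0.19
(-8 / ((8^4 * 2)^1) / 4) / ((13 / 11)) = -11 / 53248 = -0.00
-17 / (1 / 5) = -85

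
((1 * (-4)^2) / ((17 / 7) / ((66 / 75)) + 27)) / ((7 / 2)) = 0.15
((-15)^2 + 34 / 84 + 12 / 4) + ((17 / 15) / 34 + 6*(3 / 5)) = 24364 / 105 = 232.04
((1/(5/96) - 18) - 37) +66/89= -15601/445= -35.06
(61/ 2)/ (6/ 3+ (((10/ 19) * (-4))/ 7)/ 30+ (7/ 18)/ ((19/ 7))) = 73017/ 5107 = 14.30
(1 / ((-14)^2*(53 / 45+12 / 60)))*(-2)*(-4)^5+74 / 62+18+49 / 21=132658 / 4557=29.11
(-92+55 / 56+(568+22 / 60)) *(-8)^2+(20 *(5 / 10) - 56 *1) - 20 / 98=22420528 / 735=30504.12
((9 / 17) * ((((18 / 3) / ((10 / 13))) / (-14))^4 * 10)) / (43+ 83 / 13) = 90224199 / 8734838000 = 0.01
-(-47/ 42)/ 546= 47/ 22932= 0.00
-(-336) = 336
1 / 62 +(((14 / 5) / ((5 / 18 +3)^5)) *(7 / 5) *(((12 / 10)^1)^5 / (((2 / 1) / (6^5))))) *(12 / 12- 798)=-276643858043611731473 / 3462914573281250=-79887.58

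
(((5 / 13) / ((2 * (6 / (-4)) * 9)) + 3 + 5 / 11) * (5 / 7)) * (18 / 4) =66415 / 6006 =11.06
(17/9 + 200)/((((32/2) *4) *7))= 1817/4032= 0.45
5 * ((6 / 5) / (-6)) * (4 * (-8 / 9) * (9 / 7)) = 32 / 7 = 4.57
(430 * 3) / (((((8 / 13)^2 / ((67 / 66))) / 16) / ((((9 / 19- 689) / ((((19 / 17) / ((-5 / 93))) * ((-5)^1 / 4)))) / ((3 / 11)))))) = -17464708430 / 3249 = -5375410.41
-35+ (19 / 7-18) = -352 / 7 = -50.29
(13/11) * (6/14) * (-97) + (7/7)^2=-3706/77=-48.13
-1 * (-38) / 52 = 19 / 26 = 0.73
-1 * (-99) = 99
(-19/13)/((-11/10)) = 190/143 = 1.33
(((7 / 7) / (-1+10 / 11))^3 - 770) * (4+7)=-23111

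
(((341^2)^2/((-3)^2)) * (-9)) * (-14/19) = 189297793454/19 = 9963041760.74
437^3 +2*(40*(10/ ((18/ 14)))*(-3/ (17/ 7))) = 4256086903/ 51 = 83452684.37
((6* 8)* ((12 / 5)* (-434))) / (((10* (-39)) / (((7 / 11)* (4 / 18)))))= 194432 / 10725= 18.13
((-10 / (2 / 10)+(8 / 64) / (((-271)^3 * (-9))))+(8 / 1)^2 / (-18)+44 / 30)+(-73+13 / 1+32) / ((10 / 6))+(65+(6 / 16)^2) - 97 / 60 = -102504565807 / 19106410560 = -5.36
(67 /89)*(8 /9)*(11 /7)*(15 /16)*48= 29480 /623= 47.32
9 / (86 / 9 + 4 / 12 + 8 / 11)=891 / 1051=0.85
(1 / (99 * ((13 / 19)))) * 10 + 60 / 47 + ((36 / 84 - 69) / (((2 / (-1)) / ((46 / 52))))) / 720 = 95521 / 65142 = 1.47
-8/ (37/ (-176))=1408/ 37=38.05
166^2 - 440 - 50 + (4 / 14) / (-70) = 27066.00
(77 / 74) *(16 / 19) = 616 / 703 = 0.88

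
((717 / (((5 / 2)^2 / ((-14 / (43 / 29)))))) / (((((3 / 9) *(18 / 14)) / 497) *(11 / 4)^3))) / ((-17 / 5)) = 86420809216 / 4864805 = 17764.50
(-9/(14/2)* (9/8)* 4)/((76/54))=-4.11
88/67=1.31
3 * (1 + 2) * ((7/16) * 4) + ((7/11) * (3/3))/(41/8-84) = 437059/27764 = 15.74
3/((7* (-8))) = -3/56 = -0.05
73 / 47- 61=-2794 / 47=-59.45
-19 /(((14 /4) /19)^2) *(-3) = 82308 /49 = 1679.76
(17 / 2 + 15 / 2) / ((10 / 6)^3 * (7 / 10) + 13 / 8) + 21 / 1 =25527 / 1051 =24.29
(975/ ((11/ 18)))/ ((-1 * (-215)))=3510/ 473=7.42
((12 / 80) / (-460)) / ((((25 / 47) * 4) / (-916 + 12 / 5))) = 80511 / 575000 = 0.14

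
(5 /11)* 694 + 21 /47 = 163321 /517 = 315.90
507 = 507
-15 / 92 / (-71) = 15 / 6532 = 0.00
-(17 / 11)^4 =-83521 / 14641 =-5.70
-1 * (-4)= 4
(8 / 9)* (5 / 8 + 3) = 29 / 9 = 3.22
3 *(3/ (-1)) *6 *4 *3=-648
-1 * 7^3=-343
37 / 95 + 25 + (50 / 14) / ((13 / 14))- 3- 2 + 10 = 42281 / 1235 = 34.24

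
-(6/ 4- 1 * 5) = 7/ 2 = 3.50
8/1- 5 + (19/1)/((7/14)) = 41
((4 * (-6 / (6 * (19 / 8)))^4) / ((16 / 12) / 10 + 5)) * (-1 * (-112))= 3932160 / 1433531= 2.74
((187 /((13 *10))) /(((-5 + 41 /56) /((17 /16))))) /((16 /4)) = -0.09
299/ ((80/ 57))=17043/ 80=213.04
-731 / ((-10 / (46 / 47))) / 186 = 16813 / 43710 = 0.38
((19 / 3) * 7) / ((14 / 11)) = 209 / 6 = 34.83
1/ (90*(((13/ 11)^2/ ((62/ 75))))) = 3751/ 570375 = 0.01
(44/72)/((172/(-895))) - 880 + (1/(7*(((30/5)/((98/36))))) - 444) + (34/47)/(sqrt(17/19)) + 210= -10375765/9288 + 2*sqrt(323)/47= -1116.35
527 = 527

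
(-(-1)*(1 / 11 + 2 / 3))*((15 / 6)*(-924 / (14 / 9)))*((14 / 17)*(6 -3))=-47250 / 17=-2779.41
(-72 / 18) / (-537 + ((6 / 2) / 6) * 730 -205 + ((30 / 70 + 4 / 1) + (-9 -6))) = 28 / 2713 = 0.01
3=3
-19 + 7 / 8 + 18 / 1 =-1 / 8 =-0.12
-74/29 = -2.55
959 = 959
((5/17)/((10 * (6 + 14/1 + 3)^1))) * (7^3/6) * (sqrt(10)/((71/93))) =0.30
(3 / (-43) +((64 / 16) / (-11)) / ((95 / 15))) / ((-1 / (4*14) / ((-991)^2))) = 62861040648 / 8987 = 6994663.47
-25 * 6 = -150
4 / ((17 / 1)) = 4 / 17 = 0.24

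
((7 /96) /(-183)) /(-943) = 7 /16566624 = 0.00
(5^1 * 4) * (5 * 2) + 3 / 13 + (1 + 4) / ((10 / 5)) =5271 / 26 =202.73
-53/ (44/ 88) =-106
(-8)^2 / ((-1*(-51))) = 1.25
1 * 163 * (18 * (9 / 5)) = 26406 / 5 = 5281.20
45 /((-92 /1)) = -45 /92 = -0.49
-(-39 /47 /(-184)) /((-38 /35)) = 1365 /328624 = 0.00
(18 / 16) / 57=3 / 152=0.02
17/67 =0.25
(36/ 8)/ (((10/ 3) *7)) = 27/ 140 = 0.19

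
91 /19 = 4.79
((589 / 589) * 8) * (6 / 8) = 6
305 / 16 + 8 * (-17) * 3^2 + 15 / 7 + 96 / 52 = -1748581 / 1456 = -1200.95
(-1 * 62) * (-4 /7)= 248 /7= 35.43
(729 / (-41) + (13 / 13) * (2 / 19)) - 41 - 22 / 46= -1059853 / 17917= -59.15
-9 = -9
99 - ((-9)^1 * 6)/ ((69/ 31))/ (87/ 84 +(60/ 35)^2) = 1883151/ 17917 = 105.10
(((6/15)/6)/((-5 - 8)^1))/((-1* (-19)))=-1/3705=-0.00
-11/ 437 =-0.03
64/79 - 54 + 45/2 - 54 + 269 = 29121/158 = 184.31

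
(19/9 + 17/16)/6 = 457/864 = 0.53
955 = 955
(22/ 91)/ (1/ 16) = 352/ 91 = 3.87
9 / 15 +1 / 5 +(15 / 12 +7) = 181 / 20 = 9.05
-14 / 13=-1.08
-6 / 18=-1 / 3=-0.33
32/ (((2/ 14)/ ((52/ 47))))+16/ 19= 222064/ 893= 248.67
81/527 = 0.15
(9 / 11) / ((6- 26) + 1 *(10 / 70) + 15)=-63 / 374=-0.17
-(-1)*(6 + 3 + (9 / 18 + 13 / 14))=73 / 7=10.43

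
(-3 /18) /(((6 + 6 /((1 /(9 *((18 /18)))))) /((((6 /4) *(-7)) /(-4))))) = -7 /960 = -0.01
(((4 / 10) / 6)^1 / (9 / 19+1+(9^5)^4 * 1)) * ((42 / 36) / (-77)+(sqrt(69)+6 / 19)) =377 / 228685687284860830774530+19 * sqrt(69) / 3464934655831224708705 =0.00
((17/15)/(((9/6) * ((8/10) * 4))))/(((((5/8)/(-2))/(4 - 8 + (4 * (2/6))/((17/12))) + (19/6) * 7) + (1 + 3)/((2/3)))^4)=9164204015616/24786183948570495361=0.00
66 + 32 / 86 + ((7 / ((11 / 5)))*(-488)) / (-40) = 49755 / 473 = 105.19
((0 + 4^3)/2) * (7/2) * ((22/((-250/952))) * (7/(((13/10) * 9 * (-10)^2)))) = -4105024/73125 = -56.14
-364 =-364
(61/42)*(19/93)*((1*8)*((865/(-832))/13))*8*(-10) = 5012675/330057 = 15.19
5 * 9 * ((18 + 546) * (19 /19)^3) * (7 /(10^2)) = 8883 /5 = 1776.60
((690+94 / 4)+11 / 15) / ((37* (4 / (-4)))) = -21427 / 1110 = -19.30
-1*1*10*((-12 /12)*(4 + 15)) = 190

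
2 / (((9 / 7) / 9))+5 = 19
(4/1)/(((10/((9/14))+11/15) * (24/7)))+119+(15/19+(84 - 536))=-332.14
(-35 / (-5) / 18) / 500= 7 / 9000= 0.00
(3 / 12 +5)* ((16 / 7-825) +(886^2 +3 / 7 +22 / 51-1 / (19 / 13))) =5319048589 / 1292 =4116910.67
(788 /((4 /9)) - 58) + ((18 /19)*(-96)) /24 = 32513 /19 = 1711.21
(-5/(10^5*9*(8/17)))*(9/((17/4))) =-1/40000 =-0.00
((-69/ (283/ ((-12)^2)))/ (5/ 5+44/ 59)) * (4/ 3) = -781632/ 29149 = -26.82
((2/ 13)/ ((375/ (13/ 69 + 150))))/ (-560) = -10363/ 94185000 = -0.00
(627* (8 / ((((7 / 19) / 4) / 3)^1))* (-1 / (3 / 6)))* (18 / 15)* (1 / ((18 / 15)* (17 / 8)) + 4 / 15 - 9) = 9730157184 / 2975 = 3270641.07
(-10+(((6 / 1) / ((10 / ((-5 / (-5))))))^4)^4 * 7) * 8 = -12204620633624 / 152587890625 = -79.98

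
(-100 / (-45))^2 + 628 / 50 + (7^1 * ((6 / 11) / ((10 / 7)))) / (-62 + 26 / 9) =29546279 / 1692900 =17.45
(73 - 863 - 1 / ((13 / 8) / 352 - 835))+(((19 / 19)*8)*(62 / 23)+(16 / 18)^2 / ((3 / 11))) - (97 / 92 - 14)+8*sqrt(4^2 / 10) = -39561225699113 / 52566713532+16*sqrt(10) / 5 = -742.47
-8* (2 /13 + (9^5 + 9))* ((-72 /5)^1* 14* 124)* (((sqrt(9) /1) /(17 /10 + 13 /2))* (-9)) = -20728085317632 /533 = -38889465886.74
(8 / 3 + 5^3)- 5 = 368 / 3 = 122.67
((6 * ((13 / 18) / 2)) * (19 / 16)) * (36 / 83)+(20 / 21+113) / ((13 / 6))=3245335 / 60424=53.71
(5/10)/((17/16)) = 0.47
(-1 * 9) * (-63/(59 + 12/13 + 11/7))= 9.22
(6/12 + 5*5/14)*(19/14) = 152/49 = 3.10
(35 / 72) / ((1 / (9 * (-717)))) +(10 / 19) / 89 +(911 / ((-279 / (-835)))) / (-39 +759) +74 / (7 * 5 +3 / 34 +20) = -398504880226243 / 127247154768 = -3131.74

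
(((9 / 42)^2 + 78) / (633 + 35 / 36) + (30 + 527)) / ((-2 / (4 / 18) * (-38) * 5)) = 0.33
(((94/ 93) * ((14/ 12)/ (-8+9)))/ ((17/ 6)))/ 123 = 0.00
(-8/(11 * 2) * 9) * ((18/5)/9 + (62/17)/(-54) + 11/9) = -14272/2805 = -5.09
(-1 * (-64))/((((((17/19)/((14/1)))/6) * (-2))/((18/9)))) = -102144/17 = -6008.47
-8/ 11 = -0.73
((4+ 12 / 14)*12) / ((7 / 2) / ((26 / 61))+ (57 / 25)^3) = 331500000 / 114113377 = 2.91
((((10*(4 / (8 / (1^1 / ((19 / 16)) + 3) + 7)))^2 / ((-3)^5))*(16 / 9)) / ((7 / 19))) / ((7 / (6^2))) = -10368102400 / 5233948083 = -1.98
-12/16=-3/4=-0.75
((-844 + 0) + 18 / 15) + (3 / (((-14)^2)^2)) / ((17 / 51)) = -161884979 / 192080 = -842.80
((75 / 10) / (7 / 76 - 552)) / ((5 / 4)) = -0.01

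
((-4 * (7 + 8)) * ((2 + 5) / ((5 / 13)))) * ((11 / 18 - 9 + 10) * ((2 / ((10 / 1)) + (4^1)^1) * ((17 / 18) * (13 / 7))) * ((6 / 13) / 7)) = -12818 / 15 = -854.53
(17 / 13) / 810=17 / 10530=0.00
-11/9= -1.22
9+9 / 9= 10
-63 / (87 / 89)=-64.45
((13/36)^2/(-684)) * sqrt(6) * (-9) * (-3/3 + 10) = 169 * sqrt(6)/10944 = 0.04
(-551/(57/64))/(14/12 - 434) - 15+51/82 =-2757479/212954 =-12.95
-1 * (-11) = 11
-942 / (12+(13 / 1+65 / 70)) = -4396 / 121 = -36.33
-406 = -406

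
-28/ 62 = -14/ 31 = -0.45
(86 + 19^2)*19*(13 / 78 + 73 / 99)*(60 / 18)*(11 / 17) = 2533745 / 153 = 16560.42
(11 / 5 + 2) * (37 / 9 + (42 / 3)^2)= 12607 / 15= 840.47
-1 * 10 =-10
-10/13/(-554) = 5/3601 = 0.00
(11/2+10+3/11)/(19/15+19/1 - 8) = 5205/4048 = 1.29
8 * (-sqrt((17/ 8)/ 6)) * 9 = -6 * sqrt(51) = -42.85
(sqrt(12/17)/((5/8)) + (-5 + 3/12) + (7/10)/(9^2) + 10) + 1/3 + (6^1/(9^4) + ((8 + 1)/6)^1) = 16*sqrt(51)/85 + 310243/43740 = 8.44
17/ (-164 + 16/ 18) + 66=96735/ 1468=65.90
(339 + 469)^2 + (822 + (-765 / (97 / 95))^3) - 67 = -383247782133288 / 912673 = -419917957.62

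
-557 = -557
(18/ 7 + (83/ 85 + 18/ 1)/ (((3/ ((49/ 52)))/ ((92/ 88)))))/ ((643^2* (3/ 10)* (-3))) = -17975917/ 759851456364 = -0.00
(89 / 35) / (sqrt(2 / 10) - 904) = -904 / 321377 - sqrt(5) / 1606885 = -0.00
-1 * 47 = -47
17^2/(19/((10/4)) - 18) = -1445/52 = -27.79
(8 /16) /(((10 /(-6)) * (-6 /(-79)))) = -79 /20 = -3.95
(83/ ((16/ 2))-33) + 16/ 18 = -1565/ 72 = -21.74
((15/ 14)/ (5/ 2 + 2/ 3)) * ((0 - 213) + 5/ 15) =-71.95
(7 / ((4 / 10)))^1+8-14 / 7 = 47 / 2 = 23.50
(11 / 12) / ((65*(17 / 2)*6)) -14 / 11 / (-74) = 282937 / 16190460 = 0.02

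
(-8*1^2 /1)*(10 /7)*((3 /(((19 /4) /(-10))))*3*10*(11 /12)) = 264000 /133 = 1984.96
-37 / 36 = -1.03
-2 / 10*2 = -2 / 5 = -0.40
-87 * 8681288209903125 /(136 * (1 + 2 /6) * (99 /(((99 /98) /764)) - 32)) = -453163244556943125 /8142592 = -55653438678.61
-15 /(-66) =5 /22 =0.23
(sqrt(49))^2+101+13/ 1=163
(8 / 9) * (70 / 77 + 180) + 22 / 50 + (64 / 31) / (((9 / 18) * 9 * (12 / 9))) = 12398159 / 76725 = 161.59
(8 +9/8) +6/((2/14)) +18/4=445/8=55.62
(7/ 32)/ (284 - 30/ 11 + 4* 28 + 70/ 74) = 407/ 733472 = 0.00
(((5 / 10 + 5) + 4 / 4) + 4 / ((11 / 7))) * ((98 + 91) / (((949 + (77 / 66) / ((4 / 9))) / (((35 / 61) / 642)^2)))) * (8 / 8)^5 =5119275 / 3567596591647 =0.00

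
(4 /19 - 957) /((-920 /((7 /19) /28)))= 18179 /1328480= 0.01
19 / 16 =1.19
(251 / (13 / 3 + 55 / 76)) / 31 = 57228 / 35743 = 1.60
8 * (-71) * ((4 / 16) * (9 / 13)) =-1278 / 13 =-98.31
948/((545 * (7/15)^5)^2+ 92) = 21866582812500/5478161870869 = 3.99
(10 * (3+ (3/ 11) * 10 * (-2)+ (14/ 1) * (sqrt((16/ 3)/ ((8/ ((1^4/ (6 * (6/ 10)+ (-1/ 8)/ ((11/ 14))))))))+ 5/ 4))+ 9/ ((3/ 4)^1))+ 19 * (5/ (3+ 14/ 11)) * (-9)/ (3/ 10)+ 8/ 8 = -260344/ 517+ 280 * sqrt(249810)/ 2271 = -441.94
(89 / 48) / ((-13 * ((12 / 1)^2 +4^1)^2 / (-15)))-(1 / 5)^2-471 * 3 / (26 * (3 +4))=-6221884749 / 797305600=-7.80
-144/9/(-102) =8/51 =0.16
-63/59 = -1.07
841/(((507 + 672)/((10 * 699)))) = 1959530/393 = 4986.08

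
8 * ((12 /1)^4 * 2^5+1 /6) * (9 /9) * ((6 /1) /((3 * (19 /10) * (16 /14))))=278691910 /57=4889331.75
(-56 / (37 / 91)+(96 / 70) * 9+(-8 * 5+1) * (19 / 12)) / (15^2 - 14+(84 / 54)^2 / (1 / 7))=-78518889 / 95638340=-0.82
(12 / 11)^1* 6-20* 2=-368 / 11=-33.45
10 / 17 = 0.59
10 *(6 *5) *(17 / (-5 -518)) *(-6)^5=39657600 / 523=75827.15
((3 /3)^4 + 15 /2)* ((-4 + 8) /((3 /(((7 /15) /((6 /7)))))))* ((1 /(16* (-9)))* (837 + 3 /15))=-1743469 /48600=-35.87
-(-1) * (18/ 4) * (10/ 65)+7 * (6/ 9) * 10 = 1847/ 39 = 47.36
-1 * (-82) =82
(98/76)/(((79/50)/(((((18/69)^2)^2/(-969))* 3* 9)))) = -0.00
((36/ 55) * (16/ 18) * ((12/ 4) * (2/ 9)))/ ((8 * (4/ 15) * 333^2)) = 2/ 1219779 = 0.00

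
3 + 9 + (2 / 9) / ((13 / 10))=1424 / 117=12.17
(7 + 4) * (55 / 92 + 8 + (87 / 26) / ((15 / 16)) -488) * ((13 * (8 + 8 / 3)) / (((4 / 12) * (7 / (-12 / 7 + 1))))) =250402328 / 1127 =222184.85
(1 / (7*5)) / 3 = 1 / 105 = 0.01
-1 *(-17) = 17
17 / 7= 2.43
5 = 5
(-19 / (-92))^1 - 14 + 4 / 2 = -1085 / 92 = -11.79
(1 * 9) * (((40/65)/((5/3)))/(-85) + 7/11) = 345699/60775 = 5.69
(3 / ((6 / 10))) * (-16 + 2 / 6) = -78.33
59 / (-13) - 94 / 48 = -2027 / 312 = -6.50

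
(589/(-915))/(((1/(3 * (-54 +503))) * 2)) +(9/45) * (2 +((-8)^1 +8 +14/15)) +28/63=-11872441/27450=-432.51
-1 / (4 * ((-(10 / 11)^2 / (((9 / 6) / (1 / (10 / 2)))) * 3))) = 121 / 160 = 0.76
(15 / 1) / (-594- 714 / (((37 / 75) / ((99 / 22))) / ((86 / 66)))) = -2035 / 1231911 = -0.00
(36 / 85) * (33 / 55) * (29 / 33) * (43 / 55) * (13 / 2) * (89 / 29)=895518 / 257125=3.48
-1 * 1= -1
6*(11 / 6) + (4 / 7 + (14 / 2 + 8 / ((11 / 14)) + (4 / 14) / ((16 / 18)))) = 8955 / 308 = 29.07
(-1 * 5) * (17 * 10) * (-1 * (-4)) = -3400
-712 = -712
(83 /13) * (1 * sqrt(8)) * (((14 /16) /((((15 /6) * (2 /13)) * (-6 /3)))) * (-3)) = 1743 * sqrt(2) /40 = 61.62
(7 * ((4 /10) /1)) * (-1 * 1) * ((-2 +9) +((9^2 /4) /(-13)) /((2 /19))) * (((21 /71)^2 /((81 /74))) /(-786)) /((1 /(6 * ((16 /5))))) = -82339208 /1931585175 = -0.04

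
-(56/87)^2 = -3136/7569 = -0.41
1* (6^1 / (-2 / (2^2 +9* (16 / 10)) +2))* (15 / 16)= 345 / 116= 2.97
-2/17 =-0.12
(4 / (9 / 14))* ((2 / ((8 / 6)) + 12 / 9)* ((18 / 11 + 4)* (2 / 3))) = 59024 / 891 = 66.24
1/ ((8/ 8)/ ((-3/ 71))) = -3/ 71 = -0.04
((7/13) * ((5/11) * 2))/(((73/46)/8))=25760/10439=2.47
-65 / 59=-1.10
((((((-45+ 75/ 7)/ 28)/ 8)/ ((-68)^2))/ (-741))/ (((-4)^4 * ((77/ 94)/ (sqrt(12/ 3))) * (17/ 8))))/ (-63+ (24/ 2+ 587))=0.00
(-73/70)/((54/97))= -7081/3780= -1.87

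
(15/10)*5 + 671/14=388/7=55.43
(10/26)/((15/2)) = 2/39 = 0.05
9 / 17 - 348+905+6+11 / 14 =134307 / 238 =564.32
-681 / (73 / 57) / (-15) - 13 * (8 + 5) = -48746 / 365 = -133.55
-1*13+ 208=195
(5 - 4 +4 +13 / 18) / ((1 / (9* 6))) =309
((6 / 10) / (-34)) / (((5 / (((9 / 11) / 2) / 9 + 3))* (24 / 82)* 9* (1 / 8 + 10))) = -2747 / 6816150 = -0.00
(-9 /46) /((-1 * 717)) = 3 /10994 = 0.00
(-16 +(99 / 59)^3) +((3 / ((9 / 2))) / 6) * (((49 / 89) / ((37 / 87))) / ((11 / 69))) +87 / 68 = -4600434068205 / 505882159156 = -9.09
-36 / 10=-18 / 5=-3.60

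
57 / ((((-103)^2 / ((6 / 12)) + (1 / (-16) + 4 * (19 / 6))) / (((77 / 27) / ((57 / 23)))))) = 28336 / 9171621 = 0.00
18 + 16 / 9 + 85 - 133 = -254 / 9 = -28.22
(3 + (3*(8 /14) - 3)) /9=4 /21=0.19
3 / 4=0.75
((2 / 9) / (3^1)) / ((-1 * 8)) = -1 / 108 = -0.01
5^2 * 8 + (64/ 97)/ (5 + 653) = 6382632/ 31913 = 200.00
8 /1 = 8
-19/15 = -1.27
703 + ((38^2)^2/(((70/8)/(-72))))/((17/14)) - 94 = -1200986571/85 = -14129253.78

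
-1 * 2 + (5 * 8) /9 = 22 /9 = 2.44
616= 616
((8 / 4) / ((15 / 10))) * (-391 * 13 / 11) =-616.12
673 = 673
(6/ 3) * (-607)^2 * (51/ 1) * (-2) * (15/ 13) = -1127453940/ 13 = -86727226.15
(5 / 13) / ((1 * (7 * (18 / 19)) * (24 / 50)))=2375 / 19656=0.12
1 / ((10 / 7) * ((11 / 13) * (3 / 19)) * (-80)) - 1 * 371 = -9796129 / 26400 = -371.07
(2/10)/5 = 1/25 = 0.04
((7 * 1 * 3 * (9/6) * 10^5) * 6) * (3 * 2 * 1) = 113400000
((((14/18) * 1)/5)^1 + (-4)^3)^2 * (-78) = -214607354/675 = -317936.82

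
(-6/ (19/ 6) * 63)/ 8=-14.92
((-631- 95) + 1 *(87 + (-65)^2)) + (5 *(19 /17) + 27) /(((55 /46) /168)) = 7634222 /935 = 8164.94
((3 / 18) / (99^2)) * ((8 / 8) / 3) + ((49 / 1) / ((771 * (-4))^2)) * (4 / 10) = 1801229 / 233044649640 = 0.00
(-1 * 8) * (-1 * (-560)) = -4480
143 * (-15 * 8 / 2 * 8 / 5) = -13728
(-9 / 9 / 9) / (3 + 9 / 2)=-2 / 135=-0.01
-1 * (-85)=85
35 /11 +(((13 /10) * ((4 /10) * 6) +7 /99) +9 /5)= 8.17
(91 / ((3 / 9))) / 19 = 273 / 19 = 14.37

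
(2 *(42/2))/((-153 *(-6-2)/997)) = 6979/204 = 34.21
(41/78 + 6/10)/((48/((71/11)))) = 31169/205920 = 0.15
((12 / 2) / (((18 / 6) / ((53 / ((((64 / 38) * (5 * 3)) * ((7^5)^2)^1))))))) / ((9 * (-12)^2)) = 1007 / 87861101448960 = 0.00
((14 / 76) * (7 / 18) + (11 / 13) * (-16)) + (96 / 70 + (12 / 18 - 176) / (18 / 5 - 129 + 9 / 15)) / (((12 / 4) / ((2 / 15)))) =-93436709 / 7002450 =-13.34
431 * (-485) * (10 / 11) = -2090350 / 11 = -190031.82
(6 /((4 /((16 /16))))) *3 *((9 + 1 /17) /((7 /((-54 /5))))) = -5346 /85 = -62.89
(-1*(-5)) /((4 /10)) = 25 /2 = 12.50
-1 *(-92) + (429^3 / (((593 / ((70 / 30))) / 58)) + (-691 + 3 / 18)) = 18018039.24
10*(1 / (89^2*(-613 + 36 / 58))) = -290 / 140669039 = -0.00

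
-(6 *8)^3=-110592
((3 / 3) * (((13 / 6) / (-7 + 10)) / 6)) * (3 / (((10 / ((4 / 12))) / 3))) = 13 / 360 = 0.04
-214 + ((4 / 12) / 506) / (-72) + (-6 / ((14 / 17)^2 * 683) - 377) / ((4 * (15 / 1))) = -805755233453 / 3657809232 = -220.28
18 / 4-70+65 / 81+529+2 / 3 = 75325 / 162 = 464.97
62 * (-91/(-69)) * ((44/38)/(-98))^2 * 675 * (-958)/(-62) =339060150/2847929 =119.05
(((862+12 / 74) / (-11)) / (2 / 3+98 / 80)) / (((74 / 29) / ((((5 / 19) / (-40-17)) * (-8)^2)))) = 538240000 / 112185443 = 4.80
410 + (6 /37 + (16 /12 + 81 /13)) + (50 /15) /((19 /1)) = 11457611 /27417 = 417.90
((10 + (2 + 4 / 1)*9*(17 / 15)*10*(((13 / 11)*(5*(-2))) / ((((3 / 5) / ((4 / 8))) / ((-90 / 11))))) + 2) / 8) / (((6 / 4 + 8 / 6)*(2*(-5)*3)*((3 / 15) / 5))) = -7460565 / 4114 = -1813.46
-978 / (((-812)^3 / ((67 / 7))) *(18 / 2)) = 0.00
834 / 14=417 / 7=59.57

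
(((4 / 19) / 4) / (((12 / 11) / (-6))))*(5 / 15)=-11 / 114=-0.10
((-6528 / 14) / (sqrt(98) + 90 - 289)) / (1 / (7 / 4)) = 4.32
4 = 4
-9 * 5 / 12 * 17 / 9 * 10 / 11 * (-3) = 425 / 22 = 19.32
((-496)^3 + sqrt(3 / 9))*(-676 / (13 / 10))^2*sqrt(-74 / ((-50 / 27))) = -208576057638068.62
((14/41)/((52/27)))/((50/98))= 9261/26650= 0.35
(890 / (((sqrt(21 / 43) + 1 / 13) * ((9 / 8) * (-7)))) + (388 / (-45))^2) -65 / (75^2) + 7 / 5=11647927838 / 124243875 -601640 * sqrt(903) / 110439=-69.95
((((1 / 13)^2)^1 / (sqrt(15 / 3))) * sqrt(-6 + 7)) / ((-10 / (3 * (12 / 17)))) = -18 * sqrt(5) / 71825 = -0.00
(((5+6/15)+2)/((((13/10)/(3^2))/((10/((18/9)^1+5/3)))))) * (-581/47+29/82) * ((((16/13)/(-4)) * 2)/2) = 1849308840/3582293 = 516.24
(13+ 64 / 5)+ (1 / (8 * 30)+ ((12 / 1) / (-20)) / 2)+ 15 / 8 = 6571 / 240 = 27.38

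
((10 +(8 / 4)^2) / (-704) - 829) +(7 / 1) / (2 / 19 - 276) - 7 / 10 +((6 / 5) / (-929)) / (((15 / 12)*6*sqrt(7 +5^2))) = -3827581687 / 4612960 - sqrt(2) / 46450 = -829.75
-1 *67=-67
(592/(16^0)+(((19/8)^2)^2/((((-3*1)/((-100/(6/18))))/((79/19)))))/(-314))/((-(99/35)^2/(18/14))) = -30940487725/350152704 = -88.36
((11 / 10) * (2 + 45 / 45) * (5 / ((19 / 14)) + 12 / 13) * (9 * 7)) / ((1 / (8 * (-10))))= -18927216 / 247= -76628.40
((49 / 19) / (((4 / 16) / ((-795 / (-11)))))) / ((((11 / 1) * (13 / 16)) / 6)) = 14958720 / 29887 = 500.51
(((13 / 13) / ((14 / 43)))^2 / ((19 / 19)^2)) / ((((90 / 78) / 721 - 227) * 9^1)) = -2475811 / 536169312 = -0.00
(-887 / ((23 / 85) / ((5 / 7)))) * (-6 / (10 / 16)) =3618960 / 161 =22478.01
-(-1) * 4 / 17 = 4 / 17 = 0.24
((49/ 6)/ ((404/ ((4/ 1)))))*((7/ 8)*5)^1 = 1715/ 4848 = 0.35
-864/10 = -432/5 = -86.40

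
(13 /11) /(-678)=-13 /7458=-0.00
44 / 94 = 22 / 47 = 0.47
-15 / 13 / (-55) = 3 / 143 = 0.02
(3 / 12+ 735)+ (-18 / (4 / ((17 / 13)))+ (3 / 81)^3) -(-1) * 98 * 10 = 1749562873 / 1023516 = 1709.37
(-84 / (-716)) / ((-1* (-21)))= 1 / 179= 0.01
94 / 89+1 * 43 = 3921 / 89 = 44.06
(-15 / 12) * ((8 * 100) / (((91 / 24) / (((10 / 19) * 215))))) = -51600000 / 1729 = -29843.84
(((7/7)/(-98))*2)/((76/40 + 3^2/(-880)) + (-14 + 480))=-880/20175407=-0.00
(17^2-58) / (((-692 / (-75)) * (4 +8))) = 5775 / 2768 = 2.09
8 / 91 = 0.09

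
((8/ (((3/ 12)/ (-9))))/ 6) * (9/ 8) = -54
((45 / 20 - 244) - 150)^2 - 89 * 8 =152756.06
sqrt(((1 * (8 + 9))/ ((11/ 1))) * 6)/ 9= 0.34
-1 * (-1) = 1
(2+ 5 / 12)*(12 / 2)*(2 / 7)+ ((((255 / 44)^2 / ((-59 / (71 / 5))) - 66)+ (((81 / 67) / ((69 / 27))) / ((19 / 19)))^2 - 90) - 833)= -1884890699984133 / 1898718937808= -992.72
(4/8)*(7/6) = 7/12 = 0.58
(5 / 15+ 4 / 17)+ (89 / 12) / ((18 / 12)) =1687 / 306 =5.51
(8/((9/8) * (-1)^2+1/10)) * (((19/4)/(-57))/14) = -40/1029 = -0.04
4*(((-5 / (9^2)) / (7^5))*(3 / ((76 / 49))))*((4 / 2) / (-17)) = 10 / 2991303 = 0.00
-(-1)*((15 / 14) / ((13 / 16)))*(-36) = -4320 / 91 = -47.47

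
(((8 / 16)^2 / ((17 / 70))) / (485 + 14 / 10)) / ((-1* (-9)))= 175 / 744192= 0.00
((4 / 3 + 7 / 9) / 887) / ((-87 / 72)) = -152 / 77169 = -0.00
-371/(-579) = 371/579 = 0.64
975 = 975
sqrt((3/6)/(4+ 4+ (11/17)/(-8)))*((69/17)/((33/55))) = 230*sqrt(18309)/18309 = 1.70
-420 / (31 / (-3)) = 1260 / 31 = 40.65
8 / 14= 4 / 7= 0.57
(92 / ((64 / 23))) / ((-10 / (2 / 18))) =-529 / 1440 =-0.37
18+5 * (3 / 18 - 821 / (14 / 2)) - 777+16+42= -1286.60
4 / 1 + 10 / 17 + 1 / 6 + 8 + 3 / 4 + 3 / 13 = 36427 / 2652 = 13.74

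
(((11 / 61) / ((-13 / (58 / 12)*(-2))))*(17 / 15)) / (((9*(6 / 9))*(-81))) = -5423 / 69371640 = -0.00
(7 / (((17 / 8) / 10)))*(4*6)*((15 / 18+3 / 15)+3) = 54208 / 17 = 3188.71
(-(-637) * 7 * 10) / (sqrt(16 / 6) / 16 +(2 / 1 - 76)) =-63353472 / 105139 - 35672 * sqrt(6) / 105139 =-603.40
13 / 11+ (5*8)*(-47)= -20667 / 11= -1878.82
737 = 737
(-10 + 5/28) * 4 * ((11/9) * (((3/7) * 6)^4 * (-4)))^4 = -19078026322950868067942400/232630513987207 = -82009990847.55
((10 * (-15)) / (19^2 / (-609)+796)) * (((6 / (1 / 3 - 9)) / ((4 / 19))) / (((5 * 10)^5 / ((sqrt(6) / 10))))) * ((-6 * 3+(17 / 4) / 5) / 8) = -107159031 * sqrt(6) / 251889560000000000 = -0.00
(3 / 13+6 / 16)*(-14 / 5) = -441 / 260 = -1.70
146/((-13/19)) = -2774/13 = -213.38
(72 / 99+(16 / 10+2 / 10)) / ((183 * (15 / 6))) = 278 / 50325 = 0.01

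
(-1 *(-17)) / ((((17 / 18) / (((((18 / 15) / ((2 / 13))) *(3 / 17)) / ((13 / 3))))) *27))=18 / 85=0.21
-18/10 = -9/5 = -1.80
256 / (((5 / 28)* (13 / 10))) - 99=13049 / 13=1003.77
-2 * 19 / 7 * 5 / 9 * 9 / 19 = -10 / 7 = -1.43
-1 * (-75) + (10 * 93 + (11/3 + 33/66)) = 6055/6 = 1009.17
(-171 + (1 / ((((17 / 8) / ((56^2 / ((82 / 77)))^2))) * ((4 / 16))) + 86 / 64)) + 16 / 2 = 14926886227883 / 914464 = 16323098.81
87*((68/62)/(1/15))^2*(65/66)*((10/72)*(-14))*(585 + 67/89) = -24849727857500/940819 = -26412867.79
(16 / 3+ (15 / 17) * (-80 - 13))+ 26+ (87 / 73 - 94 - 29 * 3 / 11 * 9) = -214.72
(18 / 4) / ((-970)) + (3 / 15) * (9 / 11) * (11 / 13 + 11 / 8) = 0.36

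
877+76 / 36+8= 7984 / 9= 887.11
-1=-1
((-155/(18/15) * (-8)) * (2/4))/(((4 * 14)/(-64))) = -12400/21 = -590.48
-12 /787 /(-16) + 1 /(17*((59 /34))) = 6473 /185732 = 0.03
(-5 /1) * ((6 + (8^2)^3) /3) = -1310750 /3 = -436916.67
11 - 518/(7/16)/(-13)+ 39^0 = 1340/13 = 103.08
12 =12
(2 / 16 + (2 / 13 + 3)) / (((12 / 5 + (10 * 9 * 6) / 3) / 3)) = 0.05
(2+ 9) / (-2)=-11 / 2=-5.50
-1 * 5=-5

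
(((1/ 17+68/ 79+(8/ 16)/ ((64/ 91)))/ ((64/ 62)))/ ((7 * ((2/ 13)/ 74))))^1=4179448923/ 38506496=108.54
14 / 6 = 7 / 3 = 2.33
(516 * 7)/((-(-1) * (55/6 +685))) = 3096/595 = 5.20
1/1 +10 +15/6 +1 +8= 45/2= 22.50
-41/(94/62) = -1271/47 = -27.04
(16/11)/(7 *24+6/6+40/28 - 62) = 112/8349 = 0.01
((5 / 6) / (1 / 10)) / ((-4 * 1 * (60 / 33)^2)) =-121 / 192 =-0.63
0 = 0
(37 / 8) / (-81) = -37 / 648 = -0.06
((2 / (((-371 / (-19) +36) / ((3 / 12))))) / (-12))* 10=-0.01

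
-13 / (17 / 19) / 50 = -247 / 850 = -0.29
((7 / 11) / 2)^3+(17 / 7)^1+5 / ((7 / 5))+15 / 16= 148427 / 21296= 6.97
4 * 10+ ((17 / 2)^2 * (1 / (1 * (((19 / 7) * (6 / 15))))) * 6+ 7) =33917 / 76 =446.28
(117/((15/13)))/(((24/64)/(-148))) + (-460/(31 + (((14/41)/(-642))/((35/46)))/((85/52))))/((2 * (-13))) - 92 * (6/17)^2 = -130386096067507666/3257202213655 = -40030.09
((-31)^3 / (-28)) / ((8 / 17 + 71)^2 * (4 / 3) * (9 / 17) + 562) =146363183 / 573322568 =0.26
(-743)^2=552049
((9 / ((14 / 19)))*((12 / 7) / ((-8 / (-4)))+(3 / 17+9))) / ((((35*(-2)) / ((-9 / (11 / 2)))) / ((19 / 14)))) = 17456877 / 4489870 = 3.89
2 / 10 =0.20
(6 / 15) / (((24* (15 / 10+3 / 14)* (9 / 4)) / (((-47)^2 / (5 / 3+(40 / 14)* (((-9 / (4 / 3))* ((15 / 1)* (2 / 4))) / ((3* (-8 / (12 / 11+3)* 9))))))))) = 2.17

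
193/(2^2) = 193/4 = 48.25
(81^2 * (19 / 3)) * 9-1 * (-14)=373991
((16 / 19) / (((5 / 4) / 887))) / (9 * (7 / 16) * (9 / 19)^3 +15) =327891968 / 8460435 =38.76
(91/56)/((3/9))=39/8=4.88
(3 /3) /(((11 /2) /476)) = 952 /11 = 86.55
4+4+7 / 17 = 143 / 17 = 8.41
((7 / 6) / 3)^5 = 16807 / 1889568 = 0.01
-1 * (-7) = 7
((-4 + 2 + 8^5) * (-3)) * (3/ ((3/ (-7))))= 688086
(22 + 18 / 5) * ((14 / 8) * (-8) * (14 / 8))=-3136 / 5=-627.20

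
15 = 15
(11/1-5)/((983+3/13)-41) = 0.01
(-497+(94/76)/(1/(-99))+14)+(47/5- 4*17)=-126169/190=-664.05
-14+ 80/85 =-222/17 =-13.06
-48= -48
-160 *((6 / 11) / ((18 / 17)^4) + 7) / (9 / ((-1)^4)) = -28614260 / 216513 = -132.16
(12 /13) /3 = 0.31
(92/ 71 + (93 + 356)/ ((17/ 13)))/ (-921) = -415991/ 1111647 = -0.37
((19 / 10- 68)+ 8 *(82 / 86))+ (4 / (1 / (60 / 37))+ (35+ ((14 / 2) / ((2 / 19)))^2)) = 140175513 / 31820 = 4405.26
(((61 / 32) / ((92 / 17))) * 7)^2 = 6.08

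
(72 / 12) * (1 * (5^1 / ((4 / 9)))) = 135 / 2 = 67.50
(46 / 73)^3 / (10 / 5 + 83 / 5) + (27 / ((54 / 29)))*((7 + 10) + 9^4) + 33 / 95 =95381.36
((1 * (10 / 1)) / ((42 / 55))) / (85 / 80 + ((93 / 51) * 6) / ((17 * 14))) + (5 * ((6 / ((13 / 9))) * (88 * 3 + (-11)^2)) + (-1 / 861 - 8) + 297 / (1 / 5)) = 3809102274842 / 401593647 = 9484.97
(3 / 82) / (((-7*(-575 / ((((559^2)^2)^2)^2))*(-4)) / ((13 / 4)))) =-3545304428938839085188155797676720433431458599 / 5280800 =-671357451321549591953521400000000000000.00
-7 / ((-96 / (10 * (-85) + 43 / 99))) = -588749 / 9504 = -61.95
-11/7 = -1.57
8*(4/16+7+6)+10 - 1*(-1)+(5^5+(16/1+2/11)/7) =249812/77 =3244.31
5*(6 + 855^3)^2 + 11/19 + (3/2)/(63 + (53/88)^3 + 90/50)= 8221953708920452554054841538/4209284947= 1953289884729785805.60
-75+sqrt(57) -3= -78+sqrt(57)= -70.45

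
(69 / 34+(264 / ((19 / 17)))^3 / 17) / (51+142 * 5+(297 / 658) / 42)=832748024095890 / 817437285893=1018.73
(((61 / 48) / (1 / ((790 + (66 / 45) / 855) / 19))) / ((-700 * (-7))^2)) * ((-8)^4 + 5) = 30173502563 / 3343221000000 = 0.01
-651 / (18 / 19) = -4123 / 6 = -687.17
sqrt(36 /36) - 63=-62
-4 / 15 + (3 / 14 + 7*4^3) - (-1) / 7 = 94099 / 210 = 448.09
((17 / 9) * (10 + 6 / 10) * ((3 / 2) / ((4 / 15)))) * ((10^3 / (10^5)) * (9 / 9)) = 901 / 800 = 1.13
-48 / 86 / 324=-2 / 1161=-0.00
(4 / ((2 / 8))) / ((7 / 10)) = 160 / 7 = 22.86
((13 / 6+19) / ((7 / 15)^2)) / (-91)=-9525 / 8918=-1.07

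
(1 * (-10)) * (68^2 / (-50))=4624 / 5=924.80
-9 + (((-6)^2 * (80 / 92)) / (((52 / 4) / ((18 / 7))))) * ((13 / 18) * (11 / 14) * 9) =25497 / 1127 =22.62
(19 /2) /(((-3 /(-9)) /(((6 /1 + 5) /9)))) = 34.83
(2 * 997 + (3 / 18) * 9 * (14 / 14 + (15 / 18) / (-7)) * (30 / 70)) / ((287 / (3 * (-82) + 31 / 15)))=-6977713 / 4116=-1695.27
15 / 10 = 3 / 2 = 1.50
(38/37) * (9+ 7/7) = 380/37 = 10.27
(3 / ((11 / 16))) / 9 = 16 / 33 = 0.48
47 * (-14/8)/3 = -329/12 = -27.42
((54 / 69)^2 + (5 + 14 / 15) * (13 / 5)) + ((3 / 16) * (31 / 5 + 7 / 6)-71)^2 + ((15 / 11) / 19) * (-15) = 4861.73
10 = 10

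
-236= -236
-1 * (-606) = 606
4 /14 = 2 /7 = 0.29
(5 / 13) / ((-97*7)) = -5 / 8827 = -0.00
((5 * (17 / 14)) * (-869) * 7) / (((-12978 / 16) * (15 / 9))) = 59092 / 2163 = 27.32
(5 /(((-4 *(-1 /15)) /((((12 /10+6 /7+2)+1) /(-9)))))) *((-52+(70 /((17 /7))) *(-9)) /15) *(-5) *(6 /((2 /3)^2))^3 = -5123255265 /1904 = -2690785.33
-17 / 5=-3.40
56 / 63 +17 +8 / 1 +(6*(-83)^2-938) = 363797 / 9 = 40421.89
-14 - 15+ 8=-21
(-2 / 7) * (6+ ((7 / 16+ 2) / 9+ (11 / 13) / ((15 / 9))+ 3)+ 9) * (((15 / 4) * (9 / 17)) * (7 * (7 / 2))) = -3691107 / 14144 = -260.97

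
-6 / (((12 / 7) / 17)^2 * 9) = -14161 / 216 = -65.56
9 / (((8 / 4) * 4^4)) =9 / 512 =0.02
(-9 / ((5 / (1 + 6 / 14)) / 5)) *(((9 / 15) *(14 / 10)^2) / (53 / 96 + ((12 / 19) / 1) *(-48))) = 689472 / 1357225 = 0.51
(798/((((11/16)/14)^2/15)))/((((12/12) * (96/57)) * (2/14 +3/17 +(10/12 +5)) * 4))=63654927840/531553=119752.74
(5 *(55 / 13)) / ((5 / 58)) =245.38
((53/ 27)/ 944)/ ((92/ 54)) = 53/ 43424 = 0.00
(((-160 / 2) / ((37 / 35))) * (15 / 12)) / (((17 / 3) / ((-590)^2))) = -3655050000 / 629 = -5810890.30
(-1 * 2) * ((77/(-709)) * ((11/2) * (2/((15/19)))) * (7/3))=225302/31905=7.06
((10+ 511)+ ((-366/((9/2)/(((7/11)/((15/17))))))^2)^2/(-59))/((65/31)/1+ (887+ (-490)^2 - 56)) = -0.83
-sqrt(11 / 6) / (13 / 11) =-11*sqrt(66) / 78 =-1.15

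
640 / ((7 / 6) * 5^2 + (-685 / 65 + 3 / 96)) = 798720 / 23287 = 34.30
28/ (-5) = -28/ 5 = -5.60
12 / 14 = 6 / 7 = 0.86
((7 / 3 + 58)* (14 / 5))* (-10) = -5068 / 3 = -1689.33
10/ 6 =5/ 3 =1.67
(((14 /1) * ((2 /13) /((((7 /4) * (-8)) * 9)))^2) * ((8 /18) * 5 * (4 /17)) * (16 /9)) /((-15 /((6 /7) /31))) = -1024 /28632774807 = -0.00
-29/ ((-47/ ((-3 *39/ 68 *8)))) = -6786/ 799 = -8.49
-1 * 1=-1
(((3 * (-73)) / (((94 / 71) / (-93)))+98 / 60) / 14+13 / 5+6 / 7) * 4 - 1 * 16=21682442 / 4935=4393.61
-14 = -14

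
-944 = -944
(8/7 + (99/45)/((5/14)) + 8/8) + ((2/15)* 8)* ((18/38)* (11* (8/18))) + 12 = 227161/9975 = 22.77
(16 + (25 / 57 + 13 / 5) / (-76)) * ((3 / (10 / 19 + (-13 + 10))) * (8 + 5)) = -2247011 / 8930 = -251.62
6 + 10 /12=41 /6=6.83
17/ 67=0.25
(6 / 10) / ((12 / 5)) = 1 / 4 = 0.25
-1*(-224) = 224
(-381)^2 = 145161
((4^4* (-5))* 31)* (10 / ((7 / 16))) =-6348800 / 7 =-906971.43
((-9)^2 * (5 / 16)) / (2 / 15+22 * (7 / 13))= 78975 / 37376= 2.11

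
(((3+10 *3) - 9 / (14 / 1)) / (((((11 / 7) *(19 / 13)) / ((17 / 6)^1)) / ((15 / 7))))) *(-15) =-7508475 / 5852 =-1283.06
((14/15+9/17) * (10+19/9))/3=40657/6885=5.91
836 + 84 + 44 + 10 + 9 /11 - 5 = 10668 /11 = 969.82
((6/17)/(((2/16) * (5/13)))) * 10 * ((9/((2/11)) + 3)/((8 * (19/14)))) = 114660/323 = 354.98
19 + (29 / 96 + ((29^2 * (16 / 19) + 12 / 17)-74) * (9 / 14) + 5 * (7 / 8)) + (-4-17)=89174773 / 217056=410.84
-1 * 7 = -7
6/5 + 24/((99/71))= 3038/165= 18.41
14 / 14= 1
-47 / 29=-1.62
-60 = -60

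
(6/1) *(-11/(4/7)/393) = -77/262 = -0.29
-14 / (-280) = 1 / 20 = 0.05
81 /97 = 0.84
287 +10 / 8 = 288.25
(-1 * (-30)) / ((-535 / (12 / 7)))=-0.10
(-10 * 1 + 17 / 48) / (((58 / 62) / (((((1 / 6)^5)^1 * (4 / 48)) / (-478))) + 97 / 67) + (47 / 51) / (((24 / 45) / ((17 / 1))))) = 961651 / 4159863802998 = 0.00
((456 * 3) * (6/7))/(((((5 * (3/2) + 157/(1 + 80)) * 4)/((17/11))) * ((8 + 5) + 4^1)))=332424/117733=2.82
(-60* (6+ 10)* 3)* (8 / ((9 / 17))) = -43520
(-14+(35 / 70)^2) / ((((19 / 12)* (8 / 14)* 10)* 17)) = -0.09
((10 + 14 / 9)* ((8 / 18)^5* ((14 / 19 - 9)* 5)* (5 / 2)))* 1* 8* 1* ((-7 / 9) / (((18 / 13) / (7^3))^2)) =58176279233945600 / 7360989291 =7903323.44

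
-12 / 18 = -0.67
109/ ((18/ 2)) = 109/ 9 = 12.11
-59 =-59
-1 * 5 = -5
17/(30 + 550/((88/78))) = 34/1035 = 0.03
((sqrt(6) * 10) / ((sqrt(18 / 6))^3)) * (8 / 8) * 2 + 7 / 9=7 / 9 + 20 * sqrt(2) / 3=10.21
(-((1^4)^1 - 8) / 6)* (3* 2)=7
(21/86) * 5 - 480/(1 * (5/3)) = -286.78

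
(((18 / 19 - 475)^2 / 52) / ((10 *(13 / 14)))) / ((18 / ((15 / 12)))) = 567882343 / 17570592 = 32.32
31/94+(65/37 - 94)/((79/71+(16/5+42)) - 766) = 406937693/888590742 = 0.46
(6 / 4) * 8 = 12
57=57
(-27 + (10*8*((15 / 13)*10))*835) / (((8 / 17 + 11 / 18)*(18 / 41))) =6983695353 / 4303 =1622982.88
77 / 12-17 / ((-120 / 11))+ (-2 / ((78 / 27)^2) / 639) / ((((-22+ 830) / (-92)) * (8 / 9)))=1546392439 / 193903840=7.98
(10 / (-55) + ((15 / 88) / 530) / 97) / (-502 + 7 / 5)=822545 / 2264754448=0.00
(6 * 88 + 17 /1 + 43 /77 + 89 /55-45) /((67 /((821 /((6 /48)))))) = 1269843984 /25795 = 49228.30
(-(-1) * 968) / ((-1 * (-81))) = 968 / 81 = 11.95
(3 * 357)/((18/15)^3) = 14875/24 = 619.79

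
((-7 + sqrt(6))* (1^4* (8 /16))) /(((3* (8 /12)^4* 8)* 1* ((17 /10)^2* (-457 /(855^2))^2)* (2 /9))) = -22725255840328125 /7725742208 + 3246465120046875* sqrt(6) /7725742208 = -1912188.17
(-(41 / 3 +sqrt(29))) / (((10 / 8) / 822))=-44936 / 5 - 3288 * sqrt(29) / 5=-12528.48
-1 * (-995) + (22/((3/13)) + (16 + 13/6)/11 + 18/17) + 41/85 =6134681/5610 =1093.53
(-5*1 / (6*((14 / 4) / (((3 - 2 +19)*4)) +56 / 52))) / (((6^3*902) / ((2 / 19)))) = -650 / 1617921459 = -0.00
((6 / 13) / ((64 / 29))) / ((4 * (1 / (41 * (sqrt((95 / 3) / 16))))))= 1189 * sqrt(285) / 6656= 3.02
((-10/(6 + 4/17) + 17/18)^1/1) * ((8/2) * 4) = -5032/477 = -10.55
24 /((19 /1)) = 24 /19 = 1.26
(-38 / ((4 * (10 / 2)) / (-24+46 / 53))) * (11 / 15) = 128117 / 3975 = 32.23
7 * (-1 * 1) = -7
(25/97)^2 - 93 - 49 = -1335453/9409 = -141.93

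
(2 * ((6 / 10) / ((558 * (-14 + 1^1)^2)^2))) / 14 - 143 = -14836266785339 / 103750117380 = -143.00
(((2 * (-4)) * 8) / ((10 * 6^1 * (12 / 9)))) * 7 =-28 / 5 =-5.60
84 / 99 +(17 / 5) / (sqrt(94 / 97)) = 28 / 33 +17 * sqrt(9118) / 470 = 4.30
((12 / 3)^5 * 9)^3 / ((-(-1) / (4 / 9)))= 347892350976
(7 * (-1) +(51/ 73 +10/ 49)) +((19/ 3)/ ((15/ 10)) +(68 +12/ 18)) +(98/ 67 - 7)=61.25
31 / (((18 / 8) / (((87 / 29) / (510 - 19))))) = 124 / 1473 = 0.08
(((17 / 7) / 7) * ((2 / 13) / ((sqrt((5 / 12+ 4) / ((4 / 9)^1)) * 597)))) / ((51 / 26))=16 * sqrt(159) / 13953681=0.00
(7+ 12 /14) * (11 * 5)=3025 /7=432.14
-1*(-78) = 78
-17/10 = -1.70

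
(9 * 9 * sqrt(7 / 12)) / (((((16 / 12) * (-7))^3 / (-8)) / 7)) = 729 * sqrt(21) / 784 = 4.26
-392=-392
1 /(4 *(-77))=-1 /308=-0.00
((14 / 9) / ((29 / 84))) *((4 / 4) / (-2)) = -196 / 87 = -2.25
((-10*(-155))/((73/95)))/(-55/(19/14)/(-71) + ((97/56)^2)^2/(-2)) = -3907053488128000/7612503964717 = -513.24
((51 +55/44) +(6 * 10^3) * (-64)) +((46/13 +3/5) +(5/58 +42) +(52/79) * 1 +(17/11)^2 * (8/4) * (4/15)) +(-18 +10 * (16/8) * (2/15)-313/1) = -27693174018351/72074860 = -384227.93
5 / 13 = 0.38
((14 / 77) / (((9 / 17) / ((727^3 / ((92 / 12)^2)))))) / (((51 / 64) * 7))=49182794624 / 122199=402481.15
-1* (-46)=46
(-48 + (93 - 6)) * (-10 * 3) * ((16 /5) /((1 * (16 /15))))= -3510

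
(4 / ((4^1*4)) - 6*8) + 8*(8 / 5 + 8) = 29.05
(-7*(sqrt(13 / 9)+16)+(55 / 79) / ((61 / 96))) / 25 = -534448 / 120475 - 7*sqrt(13) / 75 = -4.77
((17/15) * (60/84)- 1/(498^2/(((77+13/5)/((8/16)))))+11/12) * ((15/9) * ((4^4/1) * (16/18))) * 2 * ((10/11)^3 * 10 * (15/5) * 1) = 153374750720000/5198969853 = 29500.99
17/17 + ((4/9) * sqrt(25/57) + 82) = 20 * sqrt(57)/513 + 83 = 83.29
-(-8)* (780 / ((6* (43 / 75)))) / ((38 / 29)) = 1131000 / 817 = 1384.33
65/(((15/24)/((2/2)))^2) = 832/5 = 166.40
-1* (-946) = 946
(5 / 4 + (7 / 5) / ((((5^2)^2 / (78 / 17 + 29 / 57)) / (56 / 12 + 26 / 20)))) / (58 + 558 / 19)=239486509 / 15873750000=0.02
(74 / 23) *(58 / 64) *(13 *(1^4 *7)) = 97643 / 368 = 265.33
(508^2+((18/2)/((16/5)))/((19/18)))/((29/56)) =274582931/551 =498335.63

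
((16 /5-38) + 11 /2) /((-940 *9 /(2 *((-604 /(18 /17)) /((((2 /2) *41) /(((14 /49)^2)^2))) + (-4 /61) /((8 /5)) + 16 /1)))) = 20099332079 /182885264856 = 0.11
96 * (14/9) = 448/3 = 149.33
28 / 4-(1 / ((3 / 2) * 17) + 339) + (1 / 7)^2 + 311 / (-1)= -1606904 / 2499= -643.02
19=19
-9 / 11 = -0.82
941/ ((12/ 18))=2823/ 2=1411.50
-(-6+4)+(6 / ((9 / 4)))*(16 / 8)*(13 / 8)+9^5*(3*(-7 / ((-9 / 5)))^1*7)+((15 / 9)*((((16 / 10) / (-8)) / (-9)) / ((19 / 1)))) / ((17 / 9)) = 4672852952 / 969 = 4822345.67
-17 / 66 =-0.26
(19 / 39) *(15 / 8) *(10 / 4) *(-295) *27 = -3783375 / 208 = -18189.30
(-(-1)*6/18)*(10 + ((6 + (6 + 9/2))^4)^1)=1186081/48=24710.02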